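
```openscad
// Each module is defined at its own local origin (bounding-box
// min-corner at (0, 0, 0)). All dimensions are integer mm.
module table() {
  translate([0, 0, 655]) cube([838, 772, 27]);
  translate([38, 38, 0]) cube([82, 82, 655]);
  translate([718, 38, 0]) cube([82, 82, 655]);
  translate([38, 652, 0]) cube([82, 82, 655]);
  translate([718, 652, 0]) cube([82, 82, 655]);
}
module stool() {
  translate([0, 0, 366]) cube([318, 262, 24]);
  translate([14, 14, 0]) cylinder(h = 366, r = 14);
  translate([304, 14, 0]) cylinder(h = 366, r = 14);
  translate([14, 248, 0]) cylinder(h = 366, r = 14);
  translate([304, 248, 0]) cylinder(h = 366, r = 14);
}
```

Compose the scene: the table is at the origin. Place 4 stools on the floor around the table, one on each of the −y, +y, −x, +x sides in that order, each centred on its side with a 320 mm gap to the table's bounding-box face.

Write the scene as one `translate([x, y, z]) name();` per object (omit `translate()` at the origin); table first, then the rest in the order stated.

table();
translate([260, -582, 0]) stool();
translate([260, 1092, 0]) stool();
translate([-638, 255, 0]) stool();
translate([1158, 255, 0]) stool();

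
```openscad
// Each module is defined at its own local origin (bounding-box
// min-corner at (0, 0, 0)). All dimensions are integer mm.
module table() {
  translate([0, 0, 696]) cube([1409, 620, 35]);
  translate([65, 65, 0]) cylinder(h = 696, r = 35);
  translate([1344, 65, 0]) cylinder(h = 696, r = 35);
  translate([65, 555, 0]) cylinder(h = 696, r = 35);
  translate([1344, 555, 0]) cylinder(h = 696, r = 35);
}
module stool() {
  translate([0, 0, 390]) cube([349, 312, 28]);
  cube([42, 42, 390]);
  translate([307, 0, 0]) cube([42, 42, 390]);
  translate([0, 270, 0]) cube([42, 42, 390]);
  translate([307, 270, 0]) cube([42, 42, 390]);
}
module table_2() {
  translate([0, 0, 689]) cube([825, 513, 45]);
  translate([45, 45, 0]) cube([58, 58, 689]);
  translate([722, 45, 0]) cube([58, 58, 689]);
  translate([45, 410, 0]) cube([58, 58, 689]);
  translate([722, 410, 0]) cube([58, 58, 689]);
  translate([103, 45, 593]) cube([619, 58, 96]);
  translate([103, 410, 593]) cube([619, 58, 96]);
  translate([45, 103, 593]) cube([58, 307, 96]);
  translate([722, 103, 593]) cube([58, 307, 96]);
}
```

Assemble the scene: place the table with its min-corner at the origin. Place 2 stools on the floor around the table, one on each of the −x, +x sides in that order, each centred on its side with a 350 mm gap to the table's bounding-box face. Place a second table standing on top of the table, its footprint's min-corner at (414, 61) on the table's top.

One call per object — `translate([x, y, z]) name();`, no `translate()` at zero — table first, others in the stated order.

table();
translate([-699, 154, 0]) stool();
translate([1759, 154, 0]) stool();
translate([414, 61, 731]) table_2();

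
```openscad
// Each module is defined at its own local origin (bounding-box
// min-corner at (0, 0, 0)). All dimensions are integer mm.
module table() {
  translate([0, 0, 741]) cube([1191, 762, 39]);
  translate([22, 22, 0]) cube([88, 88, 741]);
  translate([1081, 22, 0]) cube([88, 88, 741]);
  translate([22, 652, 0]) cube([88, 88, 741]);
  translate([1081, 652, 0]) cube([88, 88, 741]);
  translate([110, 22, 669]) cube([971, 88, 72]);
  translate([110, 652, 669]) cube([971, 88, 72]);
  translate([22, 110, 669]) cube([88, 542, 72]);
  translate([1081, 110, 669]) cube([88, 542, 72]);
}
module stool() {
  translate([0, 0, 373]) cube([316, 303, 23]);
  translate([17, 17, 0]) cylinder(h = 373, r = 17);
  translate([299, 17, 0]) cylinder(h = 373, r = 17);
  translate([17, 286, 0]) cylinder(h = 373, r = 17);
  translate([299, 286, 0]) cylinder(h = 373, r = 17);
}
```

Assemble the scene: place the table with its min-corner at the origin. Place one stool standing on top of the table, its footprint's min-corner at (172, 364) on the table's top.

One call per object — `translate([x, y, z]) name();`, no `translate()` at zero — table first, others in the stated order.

table();
translate([172, 364, 780]) stool();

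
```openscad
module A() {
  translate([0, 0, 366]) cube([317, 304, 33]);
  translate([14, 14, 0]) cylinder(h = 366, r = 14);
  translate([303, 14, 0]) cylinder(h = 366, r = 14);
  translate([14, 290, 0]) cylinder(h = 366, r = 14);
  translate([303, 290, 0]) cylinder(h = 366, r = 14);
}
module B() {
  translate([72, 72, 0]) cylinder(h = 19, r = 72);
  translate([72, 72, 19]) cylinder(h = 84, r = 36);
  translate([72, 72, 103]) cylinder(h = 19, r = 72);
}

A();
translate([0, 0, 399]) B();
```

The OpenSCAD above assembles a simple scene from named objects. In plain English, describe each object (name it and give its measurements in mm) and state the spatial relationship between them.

A is a simple wooden stool: a rectangular seat 317 mm (x) by 304 mm (y), 33 mm thick, top face at z = 399 mm, on four round legs, each 28 mm in diameter. The legs rest on z = 0, each leg's axis is inset half a diameter from the nearest pair of seat edges (so the leg's bounding box is flush with the corner).

B is a spool: two coaxial disc flanges of radius 72 mm and thickness 19 mm, joined by a core cylinder of radius 36 mm and height 84 mm. The lower flange rests on z = 0 and the three cylinders share a vertical axis.

The spool is on top of the stool.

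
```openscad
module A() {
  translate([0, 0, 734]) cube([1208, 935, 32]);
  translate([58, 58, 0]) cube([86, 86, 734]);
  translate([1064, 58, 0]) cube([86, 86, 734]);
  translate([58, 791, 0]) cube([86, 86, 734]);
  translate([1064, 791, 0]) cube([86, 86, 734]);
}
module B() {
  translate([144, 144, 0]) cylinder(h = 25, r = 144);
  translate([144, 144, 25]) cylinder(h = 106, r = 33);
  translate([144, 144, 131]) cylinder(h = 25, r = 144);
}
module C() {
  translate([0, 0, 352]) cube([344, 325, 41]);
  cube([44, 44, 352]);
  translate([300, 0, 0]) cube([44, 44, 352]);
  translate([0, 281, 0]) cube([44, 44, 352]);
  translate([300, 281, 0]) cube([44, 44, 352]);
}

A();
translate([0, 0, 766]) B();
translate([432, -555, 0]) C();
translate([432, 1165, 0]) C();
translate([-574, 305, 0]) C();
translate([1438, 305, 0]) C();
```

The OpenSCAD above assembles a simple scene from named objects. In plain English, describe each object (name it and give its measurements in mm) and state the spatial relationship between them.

A is a table with a 1208×935 mm rectangular top, 32 mm thick, top surface at z = 766 mm, supported by four 86×86 mm square legs, each inset 58 mm from the nearest pair of top edges, running from the floor.

B is a spool: two coaxial disc flanges of radius 144 mm and thickness 25 mm, joined by a core cylinder of radius 33 mm and height 106 mm. The lower flange rests on z = 0 and the three cylinders share a vertical axis.

C is a four-legged stool. The seat is a 344×325×41 mm slab whose top surface is at z = 393 mm; four square legs, each 44×44 mm in cross-section, run from the floor (z = 0) to the underside of the seat, each flush with a corner of the seat.

The spool is on top of the table. Four stools sit around the table at the −y, +y, −x, +x sides.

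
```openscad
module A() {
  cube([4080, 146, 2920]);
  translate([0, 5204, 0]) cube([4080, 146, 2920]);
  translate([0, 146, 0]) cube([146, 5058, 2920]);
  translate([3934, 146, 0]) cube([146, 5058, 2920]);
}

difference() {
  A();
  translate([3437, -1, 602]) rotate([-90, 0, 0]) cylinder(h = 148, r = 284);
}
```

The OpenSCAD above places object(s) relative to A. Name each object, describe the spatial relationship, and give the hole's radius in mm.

The subtracted cylinder has r = 284 mm.

A is a house frame. The house frame has a circular hole through its front wall. The hole's radius is 284 mm.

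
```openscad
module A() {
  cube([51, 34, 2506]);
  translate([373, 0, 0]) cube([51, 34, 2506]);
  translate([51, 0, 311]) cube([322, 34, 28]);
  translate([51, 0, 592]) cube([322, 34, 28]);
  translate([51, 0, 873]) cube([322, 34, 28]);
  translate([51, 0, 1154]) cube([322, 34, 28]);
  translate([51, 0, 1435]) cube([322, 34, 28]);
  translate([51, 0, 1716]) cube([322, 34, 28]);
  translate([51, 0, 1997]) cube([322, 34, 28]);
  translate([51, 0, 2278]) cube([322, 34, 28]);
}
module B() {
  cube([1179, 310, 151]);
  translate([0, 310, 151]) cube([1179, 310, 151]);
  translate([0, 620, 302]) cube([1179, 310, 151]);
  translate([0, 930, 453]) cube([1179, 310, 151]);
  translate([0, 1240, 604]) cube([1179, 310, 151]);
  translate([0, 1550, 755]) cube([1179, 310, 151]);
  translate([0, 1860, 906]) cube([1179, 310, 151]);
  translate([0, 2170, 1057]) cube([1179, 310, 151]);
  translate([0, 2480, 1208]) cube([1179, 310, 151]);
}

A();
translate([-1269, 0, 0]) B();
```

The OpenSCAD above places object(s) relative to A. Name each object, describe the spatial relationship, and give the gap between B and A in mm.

A is a ladder. B is a staircase. The staircase is on the floor beside the ladder on its −x side. The gap between the staircase and the ladder is 90 mm.

The staircase's nearest face is 90 mm from the ladder's −x face.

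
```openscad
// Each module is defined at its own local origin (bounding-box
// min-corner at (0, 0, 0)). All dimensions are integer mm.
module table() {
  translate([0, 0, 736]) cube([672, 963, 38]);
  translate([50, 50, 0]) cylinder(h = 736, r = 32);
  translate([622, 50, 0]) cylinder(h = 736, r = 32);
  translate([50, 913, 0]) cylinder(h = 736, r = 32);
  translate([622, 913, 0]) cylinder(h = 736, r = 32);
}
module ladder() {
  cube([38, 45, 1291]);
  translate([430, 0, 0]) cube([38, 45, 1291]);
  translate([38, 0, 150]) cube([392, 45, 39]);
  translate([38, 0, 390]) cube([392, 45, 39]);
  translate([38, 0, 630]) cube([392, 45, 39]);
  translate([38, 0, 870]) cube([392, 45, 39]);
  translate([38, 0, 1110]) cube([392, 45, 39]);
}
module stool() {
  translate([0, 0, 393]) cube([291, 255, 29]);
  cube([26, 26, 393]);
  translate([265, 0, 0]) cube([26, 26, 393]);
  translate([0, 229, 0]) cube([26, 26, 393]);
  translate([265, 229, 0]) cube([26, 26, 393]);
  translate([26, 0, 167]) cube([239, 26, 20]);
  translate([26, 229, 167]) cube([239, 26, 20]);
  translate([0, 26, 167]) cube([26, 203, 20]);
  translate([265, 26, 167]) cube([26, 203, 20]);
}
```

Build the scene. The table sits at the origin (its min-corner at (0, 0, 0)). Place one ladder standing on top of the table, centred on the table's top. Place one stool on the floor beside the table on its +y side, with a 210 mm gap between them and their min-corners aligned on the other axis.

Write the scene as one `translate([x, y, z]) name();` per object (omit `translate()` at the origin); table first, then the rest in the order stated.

table();
translate([102, 459, 774]) ladder();
translate([0, 1173, 0]) stool();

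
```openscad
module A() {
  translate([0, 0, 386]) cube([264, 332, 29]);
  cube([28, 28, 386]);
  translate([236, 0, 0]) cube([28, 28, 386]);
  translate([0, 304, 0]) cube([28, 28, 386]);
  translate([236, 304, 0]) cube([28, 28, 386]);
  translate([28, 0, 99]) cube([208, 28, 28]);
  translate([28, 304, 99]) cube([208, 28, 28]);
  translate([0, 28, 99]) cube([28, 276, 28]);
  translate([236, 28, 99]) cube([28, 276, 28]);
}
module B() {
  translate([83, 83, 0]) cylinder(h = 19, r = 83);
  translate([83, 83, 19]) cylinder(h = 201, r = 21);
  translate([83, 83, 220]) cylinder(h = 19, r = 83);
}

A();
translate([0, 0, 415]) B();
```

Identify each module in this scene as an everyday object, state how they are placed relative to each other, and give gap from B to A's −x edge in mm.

A is a stool. B is a spool. The spool is on top of the stool. The gap from the spool to the stool's −x edge is 0 mm.

The spool's min-x is at 0; the stool's min-x is 0; gap = 0 mm.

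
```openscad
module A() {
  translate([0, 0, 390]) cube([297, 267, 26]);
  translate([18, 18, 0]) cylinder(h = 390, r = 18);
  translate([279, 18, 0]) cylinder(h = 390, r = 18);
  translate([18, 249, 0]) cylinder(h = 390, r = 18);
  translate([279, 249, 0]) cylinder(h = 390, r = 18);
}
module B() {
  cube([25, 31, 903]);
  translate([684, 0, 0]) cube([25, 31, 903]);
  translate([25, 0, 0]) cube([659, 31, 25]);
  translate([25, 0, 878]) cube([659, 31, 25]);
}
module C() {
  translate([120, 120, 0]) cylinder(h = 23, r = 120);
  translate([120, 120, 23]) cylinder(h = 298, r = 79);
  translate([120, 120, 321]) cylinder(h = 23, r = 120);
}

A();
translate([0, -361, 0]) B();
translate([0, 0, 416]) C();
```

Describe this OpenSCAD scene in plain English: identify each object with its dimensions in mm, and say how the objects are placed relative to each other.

A is a four-legged stool. The seat is a 297×267×26 mm slab whose top surface is at z = 416 mm; four round legs, each 36 mm in diameter, run from the floor (z = 0) to the underside of the seat, each leg's axis is inset half a diameter from the nearest pair of seat edges (so the leg's bounding box is flush with the corner).

B is a picture frame with a 659×853 mm rectangular opening (x by z) and a uniform 25 mm border on every side. Frame depth is 31 mm along y. It is built from two vertical stiles running the full outside height and two horizontal rails spanning the gap between the stiles.

C is a spool: two coaxial disc flanges of radius 120 mm and thickness 23 mm, joined by a core cylinder of radius 79 mm and height 298 mm. The lower flange rests on z = 0 and the three cylinders share a vertical axis.

The picture frame is on the floor beside the stool on its −y side. The spool is on top of the stool.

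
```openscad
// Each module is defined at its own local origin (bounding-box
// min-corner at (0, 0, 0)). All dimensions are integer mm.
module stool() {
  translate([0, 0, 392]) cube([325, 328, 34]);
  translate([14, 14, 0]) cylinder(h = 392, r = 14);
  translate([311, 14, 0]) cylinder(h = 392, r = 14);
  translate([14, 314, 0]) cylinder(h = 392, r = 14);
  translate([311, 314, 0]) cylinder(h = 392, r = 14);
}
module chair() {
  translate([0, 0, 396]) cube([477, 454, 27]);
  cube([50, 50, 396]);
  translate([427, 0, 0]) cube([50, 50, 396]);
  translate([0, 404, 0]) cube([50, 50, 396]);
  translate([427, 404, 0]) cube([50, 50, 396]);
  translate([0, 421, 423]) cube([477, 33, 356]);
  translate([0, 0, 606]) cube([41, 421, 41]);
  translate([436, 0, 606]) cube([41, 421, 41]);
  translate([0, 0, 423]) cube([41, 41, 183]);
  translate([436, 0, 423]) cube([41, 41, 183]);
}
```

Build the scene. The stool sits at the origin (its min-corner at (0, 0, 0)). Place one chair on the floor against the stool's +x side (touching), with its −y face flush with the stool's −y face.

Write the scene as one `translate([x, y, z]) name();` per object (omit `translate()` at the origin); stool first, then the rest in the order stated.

stool();
translate([325, 0, 0]) chair();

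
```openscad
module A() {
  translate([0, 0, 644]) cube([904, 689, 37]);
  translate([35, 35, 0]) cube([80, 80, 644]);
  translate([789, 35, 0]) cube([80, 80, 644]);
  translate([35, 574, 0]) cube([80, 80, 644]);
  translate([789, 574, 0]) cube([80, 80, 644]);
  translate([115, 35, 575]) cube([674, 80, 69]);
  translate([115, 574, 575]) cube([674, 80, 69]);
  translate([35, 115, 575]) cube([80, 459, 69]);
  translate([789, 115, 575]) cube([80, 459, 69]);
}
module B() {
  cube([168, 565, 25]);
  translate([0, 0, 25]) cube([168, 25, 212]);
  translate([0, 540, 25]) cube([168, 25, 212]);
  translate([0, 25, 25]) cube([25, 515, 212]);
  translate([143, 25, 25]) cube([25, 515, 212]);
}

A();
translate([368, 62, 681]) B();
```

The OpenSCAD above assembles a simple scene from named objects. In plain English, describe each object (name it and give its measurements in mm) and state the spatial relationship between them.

A is a table with a 904×689 mm rectangular top, 37 mm thick, top surface at z = 681 mm, supported by four 80×80 mm square legs, each inset 35 mm from the nearest pair of top edges, running from the floor. Four apron rails, 80 mm thick and 69 mm tall, run between adjacent legs with their top edges flush with the underside of the top and their outer faces flush with the legs' outer faces.

B is an open storage box with external size 168×565×237 mm and wall thickness 25 mm (the base is also 25 mm thick). The base covers the whole footprint; the four walls stand on the base, with the y-facing walls full-width and the x-facing walls fitting between their inner faces.

The open box is on top of the table, centred.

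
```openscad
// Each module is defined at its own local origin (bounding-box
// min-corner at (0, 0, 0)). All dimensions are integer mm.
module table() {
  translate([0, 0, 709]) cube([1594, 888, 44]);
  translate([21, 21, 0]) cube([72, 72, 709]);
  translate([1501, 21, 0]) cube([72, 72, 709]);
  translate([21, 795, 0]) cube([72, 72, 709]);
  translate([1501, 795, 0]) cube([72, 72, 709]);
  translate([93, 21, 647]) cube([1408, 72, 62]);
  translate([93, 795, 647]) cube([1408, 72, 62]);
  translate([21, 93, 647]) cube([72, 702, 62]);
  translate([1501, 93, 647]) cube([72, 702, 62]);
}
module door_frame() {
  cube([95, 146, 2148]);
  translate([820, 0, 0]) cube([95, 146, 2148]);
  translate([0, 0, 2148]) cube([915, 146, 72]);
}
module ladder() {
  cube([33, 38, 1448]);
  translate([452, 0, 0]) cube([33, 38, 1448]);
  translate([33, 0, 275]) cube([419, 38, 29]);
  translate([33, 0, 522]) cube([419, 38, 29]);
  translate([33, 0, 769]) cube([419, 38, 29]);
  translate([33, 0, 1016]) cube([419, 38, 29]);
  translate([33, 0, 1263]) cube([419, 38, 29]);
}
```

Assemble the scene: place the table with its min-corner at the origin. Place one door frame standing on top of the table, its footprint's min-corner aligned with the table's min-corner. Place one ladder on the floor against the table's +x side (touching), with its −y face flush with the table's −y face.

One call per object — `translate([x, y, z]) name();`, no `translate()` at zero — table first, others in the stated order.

table();
translate([0, 0, 753]) door_frame();
translate([1594, 0, 0]) ladder();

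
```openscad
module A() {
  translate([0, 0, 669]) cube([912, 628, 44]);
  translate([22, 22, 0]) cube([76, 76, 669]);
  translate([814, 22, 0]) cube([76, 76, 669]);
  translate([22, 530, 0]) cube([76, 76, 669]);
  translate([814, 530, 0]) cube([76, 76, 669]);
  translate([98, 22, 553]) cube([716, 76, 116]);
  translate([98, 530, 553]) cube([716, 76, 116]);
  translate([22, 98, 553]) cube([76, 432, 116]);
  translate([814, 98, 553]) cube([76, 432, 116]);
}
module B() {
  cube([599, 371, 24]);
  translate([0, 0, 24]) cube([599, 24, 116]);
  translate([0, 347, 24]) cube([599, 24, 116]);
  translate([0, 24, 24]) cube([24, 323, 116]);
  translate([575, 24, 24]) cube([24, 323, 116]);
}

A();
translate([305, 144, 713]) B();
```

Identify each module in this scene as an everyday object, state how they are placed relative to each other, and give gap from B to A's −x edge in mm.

The open box's min-x is at 305; the table's min-x is 0; gap = 305 mm.

A is a table. B is an open box. The open box is on top of the table. The gap from the open box to the table's −x edge is 305 mm.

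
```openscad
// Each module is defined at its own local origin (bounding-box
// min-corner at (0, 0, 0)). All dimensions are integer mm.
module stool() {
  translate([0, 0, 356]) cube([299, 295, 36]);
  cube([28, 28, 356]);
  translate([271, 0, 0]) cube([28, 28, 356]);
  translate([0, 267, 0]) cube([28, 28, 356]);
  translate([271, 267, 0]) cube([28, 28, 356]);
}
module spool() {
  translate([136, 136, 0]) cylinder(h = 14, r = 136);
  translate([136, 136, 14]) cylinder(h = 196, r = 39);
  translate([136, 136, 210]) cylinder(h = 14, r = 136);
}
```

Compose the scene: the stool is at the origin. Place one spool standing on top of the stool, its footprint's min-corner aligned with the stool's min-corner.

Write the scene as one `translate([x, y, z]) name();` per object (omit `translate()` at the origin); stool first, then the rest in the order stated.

stool();
translate([0, 0, 392]) spool();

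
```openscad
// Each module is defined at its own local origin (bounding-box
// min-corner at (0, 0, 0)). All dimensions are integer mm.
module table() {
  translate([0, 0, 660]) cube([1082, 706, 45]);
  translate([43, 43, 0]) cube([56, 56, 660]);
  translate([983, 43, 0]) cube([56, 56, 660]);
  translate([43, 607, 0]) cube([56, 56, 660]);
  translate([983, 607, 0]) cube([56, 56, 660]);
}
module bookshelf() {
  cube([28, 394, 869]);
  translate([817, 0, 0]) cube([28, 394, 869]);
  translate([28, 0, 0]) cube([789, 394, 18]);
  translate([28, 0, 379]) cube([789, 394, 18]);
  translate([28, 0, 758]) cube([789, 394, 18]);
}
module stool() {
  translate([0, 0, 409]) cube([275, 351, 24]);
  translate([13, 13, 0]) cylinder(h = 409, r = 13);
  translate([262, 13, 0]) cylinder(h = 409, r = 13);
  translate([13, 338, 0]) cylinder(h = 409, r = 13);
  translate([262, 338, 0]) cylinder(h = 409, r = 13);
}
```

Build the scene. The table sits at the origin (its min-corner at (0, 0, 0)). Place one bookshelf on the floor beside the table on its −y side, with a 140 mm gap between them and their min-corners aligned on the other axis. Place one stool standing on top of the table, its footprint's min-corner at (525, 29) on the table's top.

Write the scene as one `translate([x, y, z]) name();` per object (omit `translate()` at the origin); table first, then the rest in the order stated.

table();
translate([0, -534, 0]) bookshelf();
translate([525, 29, 705]) stool();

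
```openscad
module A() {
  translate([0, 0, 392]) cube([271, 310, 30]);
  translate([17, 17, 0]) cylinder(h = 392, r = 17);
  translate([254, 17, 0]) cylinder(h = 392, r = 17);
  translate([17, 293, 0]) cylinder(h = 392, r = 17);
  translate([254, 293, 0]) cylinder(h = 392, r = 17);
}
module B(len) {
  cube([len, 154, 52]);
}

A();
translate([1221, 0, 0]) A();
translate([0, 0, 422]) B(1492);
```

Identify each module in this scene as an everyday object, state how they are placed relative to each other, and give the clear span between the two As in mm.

Second stool starts at x = 1221; first ends at x = 271; clear span = 1221 − 271 = 950 mm.

A is a stool. B is a beam. A beam spans the tops of two stools. The clear span between the two stools is 950 mm.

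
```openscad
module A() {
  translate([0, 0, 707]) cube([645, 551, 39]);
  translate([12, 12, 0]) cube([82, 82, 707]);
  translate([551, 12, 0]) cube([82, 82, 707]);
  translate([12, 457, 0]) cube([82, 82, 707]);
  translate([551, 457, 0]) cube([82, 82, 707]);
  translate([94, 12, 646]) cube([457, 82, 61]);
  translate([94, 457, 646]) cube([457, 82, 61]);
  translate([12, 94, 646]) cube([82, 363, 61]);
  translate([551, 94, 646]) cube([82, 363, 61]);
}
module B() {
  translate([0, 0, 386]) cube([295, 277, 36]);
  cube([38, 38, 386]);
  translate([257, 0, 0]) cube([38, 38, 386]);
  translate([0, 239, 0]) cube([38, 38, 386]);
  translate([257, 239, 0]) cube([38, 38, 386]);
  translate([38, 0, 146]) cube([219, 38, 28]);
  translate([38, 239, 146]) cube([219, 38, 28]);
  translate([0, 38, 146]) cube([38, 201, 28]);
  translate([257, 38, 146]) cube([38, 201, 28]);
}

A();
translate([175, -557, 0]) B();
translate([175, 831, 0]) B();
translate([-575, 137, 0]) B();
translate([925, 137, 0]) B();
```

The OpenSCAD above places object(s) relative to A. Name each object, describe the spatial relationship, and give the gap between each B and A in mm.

Each stool's nearest face is 280 mm from the table's bounding box.

A is a table. B is a stool. Four stools sit around the table at the −y, +y, −x, +x sides. The gap between each stool and the table is 280 mm.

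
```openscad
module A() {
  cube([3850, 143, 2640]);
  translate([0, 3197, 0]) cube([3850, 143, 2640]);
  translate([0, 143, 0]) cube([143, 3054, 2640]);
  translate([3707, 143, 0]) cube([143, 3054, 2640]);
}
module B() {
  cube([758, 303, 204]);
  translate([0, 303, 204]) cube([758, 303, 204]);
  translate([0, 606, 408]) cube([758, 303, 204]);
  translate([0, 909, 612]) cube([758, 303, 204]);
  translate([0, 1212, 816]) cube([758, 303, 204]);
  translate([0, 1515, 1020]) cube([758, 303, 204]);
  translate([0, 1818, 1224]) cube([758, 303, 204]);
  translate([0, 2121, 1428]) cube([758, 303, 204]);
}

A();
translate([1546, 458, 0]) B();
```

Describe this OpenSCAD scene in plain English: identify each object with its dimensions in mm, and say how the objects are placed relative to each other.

A is a box-shaped house frame (walls only): outside footprint 3850×3340 mm, wall height 2640 mm, wall thickness 143 mm. The two y-facing walls run the full x-width; the two x-facing walls fit between the inner faces of the y-facing walls.

B is a straight staircase of 8 solid steps. Each step is 758 mm wide (x), 303 mm deep (y, the going) and 204 mm tall (the rise). The first step rests on the floor; each subsequent step sits one going further in +y and one rise higher in +z, directly behind and above the previous step with no overlap.

The staircase sits inside the house frame, centred.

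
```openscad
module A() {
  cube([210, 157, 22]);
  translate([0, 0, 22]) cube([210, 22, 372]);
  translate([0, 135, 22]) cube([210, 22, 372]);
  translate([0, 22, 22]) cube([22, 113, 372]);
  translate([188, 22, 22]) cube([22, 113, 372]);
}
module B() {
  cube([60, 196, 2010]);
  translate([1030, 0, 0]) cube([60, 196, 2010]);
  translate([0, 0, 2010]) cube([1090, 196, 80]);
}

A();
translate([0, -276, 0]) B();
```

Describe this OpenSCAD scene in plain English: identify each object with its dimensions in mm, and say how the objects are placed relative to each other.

A is an open-topped rectangular box: outside dimensions 210×157×394 mm, with a uniform wall and base thickness of 22 mm. The base is a full 210×157 slab on the floor; four walls sit on top of the base. The front and back walls (the −y and +y sides) span the full width; the two side walls fit between them.

B is a door frame. The clear opening is 970 mm wide and 2010 mm high. Two 60 mm wide jambs, 196 mm deep, stand either side of the opening from the floor to the top of the opening. A 80 mm thick head sits across the top of both jambs, spanning the full outside width of the frame.

The door frame is on the floor beside the open box on its −y side.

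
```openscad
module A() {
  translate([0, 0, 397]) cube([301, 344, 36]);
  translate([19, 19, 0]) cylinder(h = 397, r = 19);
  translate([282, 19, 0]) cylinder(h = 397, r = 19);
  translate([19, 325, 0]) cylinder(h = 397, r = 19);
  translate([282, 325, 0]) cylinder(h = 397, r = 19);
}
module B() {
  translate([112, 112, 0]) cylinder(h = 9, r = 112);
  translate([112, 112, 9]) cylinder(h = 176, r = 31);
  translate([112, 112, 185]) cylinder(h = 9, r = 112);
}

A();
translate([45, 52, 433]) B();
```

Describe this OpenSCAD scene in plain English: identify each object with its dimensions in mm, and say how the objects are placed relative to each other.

A is a four-legged stool. The seat is a 301×344×36 mm slab whose top surface is at z = 433 mm; four round legs, each 38 mm in diameter, run from the floor (z = 0) to the underside of the seat, each leg's axis is inset half a diameter from the nearest pair of seat edges (so the leg's bounding box is flush with the corner).

B is a spool: two coaxial disc flanges of radius 112 mm and thickness 9 mm, joined by a core cylinder of radius 31 mm and height 176 mm. The lower flange rests on z = 0 and the three cylinders share a vertical axis.

The spool is on top of the stool.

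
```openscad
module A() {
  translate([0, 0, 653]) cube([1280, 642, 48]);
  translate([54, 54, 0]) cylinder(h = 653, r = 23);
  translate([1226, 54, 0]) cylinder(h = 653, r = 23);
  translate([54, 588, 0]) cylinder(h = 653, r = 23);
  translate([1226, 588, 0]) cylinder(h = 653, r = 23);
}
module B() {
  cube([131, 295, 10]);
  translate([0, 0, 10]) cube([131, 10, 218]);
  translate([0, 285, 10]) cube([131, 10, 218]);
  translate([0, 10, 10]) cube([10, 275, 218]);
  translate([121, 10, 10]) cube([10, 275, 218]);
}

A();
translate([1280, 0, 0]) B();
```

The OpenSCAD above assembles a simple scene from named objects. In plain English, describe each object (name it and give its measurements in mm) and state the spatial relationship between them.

A is a table: top 1280 mm (x) × 642 mm (y), 48 mm thick, upper face at z = 701 mm, on four round legs of 46 mm diameter, each leg's bounding box inset 31 mm from the nearest pair of top edges, running from z = 0 to the bottom of the top.

B is an open storage box with external size 131×295×228 mm and wall thickness 10 mm (the base is also 10 mm thick). The base covers the whole footprint; the four walls stand on the base, with the y-facing walls full-width and the x-facing walls fitting between their inner faces.

The open box is against the table's +x side, with their −y faces flush.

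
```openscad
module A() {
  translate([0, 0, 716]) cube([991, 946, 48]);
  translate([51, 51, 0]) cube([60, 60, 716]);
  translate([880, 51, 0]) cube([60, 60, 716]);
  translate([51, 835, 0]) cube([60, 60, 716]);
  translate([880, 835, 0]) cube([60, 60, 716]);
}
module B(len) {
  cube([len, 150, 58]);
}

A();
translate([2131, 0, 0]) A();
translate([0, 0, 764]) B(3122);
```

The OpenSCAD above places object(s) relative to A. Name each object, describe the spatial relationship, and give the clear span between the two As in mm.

Second table starts at x = 2131; first ends at x = 991; clear span = 2131 − 991 = 1140 mm.

A is a table. B is a beam. A beam spans the tops of two tables. The clear span between the two tables is 1140 mm.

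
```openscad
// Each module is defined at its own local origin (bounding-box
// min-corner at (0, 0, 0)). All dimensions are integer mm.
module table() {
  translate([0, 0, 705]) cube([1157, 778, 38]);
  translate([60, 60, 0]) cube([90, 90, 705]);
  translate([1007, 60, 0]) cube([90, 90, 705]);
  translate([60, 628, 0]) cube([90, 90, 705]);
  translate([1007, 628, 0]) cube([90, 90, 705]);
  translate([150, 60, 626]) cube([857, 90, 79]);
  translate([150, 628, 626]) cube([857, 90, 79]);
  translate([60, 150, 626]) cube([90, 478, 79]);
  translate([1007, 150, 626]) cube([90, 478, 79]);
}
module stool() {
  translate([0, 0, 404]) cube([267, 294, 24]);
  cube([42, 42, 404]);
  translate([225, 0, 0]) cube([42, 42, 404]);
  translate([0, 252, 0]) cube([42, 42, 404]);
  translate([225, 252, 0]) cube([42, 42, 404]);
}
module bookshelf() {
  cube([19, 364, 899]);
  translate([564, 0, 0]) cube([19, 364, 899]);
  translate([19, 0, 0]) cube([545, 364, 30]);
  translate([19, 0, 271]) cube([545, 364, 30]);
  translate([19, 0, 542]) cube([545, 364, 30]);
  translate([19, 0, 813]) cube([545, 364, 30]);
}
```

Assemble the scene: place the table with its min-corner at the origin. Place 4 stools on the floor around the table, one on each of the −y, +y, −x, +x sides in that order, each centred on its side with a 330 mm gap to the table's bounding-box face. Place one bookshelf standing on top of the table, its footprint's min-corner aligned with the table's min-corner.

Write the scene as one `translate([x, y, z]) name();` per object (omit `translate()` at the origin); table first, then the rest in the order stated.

table();
translate([445, -624, 0]) stool();
translate([445, 1108, 0]) stool();
translate([-597, 242, 0]) stool();
translate([1487, 242, 0]) stool();
translate([0, 0, 743]) bookshelf();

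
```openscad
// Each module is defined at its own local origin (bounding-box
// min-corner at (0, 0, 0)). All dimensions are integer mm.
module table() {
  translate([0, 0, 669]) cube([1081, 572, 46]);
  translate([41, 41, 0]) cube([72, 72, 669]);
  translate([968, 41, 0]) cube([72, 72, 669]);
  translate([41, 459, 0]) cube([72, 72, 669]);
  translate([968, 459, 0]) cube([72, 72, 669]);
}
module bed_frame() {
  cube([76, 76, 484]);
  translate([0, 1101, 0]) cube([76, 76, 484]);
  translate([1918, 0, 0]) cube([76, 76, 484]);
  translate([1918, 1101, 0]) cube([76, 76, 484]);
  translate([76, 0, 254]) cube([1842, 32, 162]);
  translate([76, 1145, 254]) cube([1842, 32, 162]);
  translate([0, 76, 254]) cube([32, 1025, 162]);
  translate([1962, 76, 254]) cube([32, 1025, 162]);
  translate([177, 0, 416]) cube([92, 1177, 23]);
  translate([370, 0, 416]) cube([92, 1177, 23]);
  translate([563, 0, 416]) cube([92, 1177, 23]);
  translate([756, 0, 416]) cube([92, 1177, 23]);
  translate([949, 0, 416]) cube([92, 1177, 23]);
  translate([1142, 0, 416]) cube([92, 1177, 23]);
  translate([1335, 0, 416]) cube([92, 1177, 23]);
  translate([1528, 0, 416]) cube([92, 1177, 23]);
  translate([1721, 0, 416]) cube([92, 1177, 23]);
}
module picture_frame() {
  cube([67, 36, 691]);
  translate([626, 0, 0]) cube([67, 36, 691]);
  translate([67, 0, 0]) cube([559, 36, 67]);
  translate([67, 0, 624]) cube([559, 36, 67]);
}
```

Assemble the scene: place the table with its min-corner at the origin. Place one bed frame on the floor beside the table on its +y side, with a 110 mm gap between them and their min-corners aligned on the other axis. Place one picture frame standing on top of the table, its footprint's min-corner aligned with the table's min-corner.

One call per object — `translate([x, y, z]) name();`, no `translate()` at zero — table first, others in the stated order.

table();
translate([0, 682, 0]) bed_frame();
translate([0, 0, 715]) picture_frame();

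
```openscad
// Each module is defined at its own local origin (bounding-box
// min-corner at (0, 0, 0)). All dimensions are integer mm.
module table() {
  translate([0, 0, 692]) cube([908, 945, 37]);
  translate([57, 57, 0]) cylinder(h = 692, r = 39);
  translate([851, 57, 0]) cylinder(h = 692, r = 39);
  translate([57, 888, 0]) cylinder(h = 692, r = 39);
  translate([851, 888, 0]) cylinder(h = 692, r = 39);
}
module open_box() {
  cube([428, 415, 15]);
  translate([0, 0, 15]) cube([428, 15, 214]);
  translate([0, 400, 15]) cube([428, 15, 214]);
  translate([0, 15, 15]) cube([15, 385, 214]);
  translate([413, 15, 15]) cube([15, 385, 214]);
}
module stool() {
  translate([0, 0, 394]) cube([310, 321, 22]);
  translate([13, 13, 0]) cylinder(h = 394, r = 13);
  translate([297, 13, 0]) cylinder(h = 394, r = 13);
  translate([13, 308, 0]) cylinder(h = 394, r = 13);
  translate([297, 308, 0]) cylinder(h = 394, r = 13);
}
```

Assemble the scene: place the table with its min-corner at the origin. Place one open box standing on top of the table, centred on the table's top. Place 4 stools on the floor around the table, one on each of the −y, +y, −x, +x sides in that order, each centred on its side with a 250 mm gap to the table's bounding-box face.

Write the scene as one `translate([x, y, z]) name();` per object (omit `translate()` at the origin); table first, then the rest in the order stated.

table();
translate([240, 265, 729]) open_box();
translate([299, -571, 0]) stool();
translate([299, 1195, 0]) stool();
translate([-560, 312, 0]) stool();
translate([1158, 312, 0]) stool();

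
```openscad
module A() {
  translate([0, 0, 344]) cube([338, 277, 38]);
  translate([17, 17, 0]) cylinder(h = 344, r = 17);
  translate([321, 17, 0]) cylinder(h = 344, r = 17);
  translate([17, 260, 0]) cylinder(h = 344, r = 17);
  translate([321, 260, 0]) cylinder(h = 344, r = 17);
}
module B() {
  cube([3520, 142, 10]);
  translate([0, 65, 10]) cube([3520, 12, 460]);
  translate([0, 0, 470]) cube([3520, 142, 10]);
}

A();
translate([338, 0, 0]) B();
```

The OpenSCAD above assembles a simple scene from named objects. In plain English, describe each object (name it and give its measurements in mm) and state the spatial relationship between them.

A is a four-legged stool. The seat is 338×277 mm, 38 mm thick, top at z = 382 mm. It stands on four round legs, each 34 mm in diameter, from z = 0 to the seat underside, each leg's axis is inset half a diameter from the nearest pair of seat edges (so the leg's bounding box is flush with the corner).

B is an I-beam lying along x, 3520 mm long. Overall section height 480 mm. Two flanges 142 mm wide (y) and 10 mm thick, one on the floor and one at the top; a web 12 mm thick runs between them, centred on the flange width.

The I-beam is against the stool's +x side, with their −y faces flush.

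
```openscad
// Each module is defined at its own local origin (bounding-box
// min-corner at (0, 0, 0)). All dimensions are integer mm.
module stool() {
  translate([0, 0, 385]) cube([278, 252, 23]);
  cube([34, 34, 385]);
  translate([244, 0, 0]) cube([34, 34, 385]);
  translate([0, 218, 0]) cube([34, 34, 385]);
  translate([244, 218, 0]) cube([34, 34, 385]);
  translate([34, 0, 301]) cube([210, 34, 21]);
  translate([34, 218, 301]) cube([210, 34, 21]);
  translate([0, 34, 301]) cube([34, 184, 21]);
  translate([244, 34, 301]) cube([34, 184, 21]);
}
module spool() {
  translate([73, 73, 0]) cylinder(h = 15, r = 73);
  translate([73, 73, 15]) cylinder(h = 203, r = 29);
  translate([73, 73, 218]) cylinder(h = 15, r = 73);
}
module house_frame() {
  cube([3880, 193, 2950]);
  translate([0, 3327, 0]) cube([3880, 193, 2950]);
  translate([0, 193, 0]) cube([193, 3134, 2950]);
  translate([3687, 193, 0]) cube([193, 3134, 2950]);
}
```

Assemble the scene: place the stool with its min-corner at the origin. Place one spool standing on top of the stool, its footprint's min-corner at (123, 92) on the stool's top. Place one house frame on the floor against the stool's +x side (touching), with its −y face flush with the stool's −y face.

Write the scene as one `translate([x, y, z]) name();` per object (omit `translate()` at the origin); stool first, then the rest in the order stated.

stool();
translate([123, 92, 408]) spool();
translate([278, 0, 0]) house_frame();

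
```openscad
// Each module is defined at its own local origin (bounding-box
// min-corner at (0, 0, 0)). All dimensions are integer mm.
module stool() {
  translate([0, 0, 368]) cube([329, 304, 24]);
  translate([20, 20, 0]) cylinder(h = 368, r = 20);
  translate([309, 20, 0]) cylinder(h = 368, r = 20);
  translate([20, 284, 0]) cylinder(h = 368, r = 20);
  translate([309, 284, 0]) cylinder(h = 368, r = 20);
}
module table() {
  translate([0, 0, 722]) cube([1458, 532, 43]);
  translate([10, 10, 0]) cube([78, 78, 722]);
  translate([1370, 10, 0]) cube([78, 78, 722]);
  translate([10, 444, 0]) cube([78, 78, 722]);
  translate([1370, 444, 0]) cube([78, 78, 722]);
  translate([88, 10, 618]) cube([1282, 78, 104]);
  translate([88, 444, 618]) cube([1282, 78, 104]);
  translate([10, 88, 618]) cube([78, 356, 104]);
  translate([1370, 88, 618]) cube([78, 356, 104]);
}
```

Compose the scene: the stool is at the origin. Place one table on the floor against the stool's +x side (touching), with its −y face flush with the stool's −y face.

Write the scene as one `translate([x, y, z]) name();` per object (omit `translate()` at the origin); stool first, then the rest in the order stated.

stool();
translate([329, 0, 0]) table();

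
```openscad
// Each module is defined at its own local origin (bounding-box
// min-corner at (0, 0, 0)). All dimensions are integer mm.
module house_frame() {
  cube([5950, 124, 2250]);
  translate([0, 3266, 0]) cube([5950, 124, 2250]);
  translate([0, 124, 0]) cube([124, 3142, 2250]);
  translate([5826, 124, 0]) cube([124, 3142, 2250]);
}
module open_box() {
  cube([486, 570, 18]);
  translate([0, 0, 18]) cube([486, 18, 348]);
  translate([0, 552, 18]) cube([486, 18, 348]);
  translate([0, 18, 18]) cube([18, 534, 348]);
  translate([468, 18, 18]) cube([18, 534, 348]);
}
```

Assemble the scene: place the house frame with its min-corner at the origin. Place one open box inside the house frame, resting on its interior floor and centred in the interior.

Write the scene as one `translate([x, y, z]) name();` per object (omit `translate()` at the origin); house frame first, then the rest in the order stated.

house_frame();
translate([2732, 1410, 0]) open_box();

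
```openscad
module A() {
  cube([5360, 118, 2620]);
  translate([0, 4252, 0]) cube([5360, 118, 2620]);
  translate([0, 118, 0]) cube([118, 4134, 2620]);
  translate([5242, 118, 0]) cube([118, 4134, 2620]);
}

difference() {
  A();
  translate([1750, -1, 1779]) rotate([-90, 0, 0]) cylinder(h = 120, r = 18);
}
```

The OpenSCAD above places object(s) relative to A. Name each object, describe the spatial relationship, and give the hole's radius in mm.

A is a house frame. The house frame has a circular hole through its front wall. The hole's radius is 18 mm.

The subtracted cylinder has r = 18 mm.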